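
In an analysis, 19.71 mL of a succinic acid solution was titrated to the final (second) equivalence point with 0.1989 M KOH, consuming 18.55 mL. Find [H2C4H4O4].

n(KOH) = 0.1989 x 0.01855 = 0.003690 mol.
At the final (second) equivalence point, 2 mol OH^- react per mol H2C4H4O4, so n(H2C4H4O4) = 0.003690 / 2 = 0.001845 mol.
[H2C4H4O4] = 0.001845 / 0.01971 L = 0.0936 M.

0.0936 M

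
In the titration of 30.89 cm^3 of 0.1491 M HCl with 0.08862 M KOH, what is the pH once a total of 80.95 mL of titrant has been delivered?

12.36

n(acid) = 0.1491 x 0.03089 = 0.004606 mol; n(KOH) added = 0.08862 x 0.08095 = 0.007174 mol.
Base is in excess by 0.007174 - 0.004606 = 0.002568 mol in a total volume of 0.1118 L.
[OH^-] = 0.002568/0.1118 = 0.02296 M, so pOH = 1.64 and pH = 14.00 - 1.64 = 12.36.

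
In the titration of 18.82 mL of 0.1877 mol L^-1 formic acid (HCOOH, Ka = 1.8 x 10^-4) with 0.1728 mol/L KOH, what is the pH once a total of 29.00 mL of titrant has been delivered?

n(acid) = 0.1877 x 0.01882 = 0.003533 mol; n(KOH) added = 0.1728 x 0.02900 = 0.005011 mol.
Base is in excess by 0.005011 - 0.003533 = 0.001479 mol in a total volume of 0.04782 L.
[OH^-] = 0.001479/0.04782 = 0.03092 M, so pOH = 1.51 and pH = 14.00 - 1.51 = 12.49.

12.49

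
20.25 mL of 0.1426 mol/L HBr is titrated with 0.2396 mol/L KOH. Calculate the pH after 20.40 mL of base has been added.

n(acid) = 0.1426 x 0.02025 = 0.002888 mol; n(KOH) added = 0.2396 x 0.02040 = 0.004888 mol.
Base is in excess by 0.004888 - 0.002888 = 0.002000 mol in a total volume of 0.04065 L.
[OH^-] = 0.002000/0.04065 = 0.04921 M, so pOH = 1.31 and pH = 14.00 - 1.31 = 12.69.

12.69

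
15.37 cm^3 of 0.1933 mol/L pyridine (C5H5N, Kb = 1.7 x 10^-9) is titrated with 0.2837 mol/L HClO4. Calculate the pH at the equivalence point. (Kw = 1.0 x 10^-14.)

3.08

n(C5H5N) = 0.1933 x 0.01537 = 0.002971 mol; V(HClO4) at equivalence = 0.002971/0.2837 = 0.01047 L.
At equivalence the base is fully converted to C5H5NH+; total volume = 0.02584 L, so [C5H5NH+] = 0.002971/0.02584 = 0.1150 M.
Ka(C5H5NH+) = Kw/Kb = 1.0e-14 / 1.7 x 10^-9 = 5.88e-6.
[H^+] = sqrt(Ka x [C5H5NH+]) = sqrt(5.88e-6 x 0.1150) = 0.000822 M.
pH = -log(0.000822) = 3.08.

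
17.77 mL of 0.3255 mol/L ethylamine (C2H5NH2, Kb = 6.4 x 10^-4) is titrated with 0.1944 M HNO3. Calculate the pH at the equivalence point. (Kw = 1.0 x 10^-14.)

5.86

n(C2H5NH2) = 0.3255 x 0.01777 = 0.005784 mol; V(HNO3) at equivalence = 0.005784/0.1944 = 0.02975 L.
At equivalence the base is fully converted to C2H5NH3+; total volume = 0.04752 L, so [C2H5NH3+] = 0.005784/0.04752 = 0.1217 M.
Ka(C2H5NH3+) = Kw/Kb = 1.0e-14 / 6.4 x 10^-4 = 1.56e-11.
[H^+] = sqrt(Ka x [C2H5NH3+]) = sqrt(1.56e-11 x 0.1217) = 1.38e-6 M.
pH = -log(1.38e-6) = 5.86.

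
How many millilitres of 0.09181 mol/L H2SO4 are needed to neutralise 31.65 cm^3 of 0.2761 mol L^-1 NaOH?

n(NaOH) = 0.2761 mol/L x 0.03165 L = 0.008739 mol.
The neutralisation is 2 NaOH : 1 H2SO4, so n(H2SO4) = 0.008739 x 1/2 = 0.004369 mol.
V(H2SO4) = 0.004369 / 0.09181 = 0.04759 L = 47.6 mL.

47.6 mL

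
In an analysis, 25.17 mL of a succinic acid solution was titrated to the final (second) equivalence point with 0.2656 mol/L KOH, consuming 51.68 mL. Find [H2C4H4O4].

0.273 M

n(KOH) = 0.2656 x 0.05168 = 0.01373 mol.
At the final (second) equivalence point, 2 mol OH^- react per mol H2C4H4O4, so n(H2C4H4O4) = 0.01373 / 2 = 0.006863 mol.
[H2C4H4O4] = 0.006863 / 0.02517 L = 0.273 M.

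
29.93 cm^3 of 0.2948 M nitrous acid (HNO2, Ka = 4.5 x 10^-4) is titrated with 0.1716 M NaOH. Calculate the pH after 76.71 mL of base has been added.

12.61

n(acid) = 0.2948 x 0.02993 = 0.008823 mol; n(NaOH) added = 0.1716 x 0.07671 = 0.01316 mol.
Base is in excess by 0.01316 - 0.008823 = 0.004340 mol in a total volume of 0.1066 L.
[OH^-] = 0.004340/0.1066 = 0.04070 M, so pOH = 1.39 and pH = 14.00 - 1.39 = 12.61.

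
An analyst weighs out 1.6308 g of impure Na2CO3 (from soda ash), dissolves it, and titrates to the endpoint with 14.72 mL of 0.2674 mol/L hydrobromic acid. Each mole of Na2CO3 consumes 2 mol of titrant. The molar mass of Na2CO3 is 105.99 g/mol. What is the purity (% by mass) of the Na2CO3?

n(HBr) = 0.2674 x 0.01472 = 0.003936 mol.
n(Na2CO3) = 0.003936 / 2 = 0.001968 mol.
mass of Na2CO3 = 0.001968 x 105.99 = 0.2086 g.
% purity = 0.2086 / 1.6308 x 100 = 12.8%.

12.8%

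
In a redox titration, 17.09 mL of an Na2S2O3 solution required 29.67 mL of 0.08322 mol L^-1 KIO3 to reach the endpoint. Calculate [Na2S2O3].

n(KIO3) = 0.08322 x 0.02967 = 0.002469 mol.
From the balanced equation, 1 mol KIO3 reacts with 6 mol Na2S2O3, so n(Na2S2O3) = 0.002469 x 6/1 = 0.01481 mol.
[Na2S2O3] = 0.01481 / 0.01709 L = 0.867 M.

0.867 M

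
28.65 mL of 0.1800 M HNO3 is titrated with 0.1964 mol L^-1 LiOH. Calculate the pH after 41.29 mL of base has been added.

12.63

n(acid) = 0.1800 x 0.02865 = 0.005157 mol; n(LiOH) added = 0.1964 x 0.04129 = 0.008109 mol.
Base is in excess by 0.008109 - 0.005157 = 0.002952 mol in a total volume of 0.06994 L.
[OH^-] = 0.002952/0.06994 = 0.04221 M, so pOH = 1.37 and pH = 14.00 - 1.37 = 12.63.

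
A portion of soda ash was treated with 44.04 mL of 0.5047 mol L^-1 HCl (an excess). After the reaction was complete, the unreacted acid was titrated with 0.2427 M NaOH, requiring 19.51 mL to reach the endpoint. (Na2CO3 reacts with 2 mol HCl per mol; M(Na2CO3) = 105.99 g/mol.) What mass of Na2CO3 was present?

0.927 g

Total n(HCl) added = 0.5047 x 0.04404 = 0.02223 mol.
n(NaOH) used = 0.2427 x 0.01951 = 0.004735 mol, which equals the excess n(HCl).
So n(HCl) consumed by the sample = 0.02223 - 0.004735 = 0.01749 mol.
n(Na2CO3) = 0.01749 / 2 = 0.008746 mol.
mass = 0.008746 mol x 105.99 g/mol = 0.927 g.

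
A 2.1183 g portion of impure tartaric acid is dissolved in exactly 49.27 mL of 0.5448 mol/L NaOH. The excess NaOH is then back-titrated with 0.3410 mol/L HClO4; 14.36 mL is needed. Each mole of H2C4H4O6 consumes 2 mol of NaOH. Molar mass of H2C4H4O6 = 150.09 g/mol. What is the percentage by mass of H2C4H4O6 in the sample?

77.7%

Total n(NaOH) added = 0.5448 x 0.04927 = 0.02684 mol.
n(HClO4) used = 0.3410 x 0.01436 = 0.004897 mol, which equals the excess n(NaOH).
So n(NaOH) consumed by the sample = 0.02684 - 0.004897 = 0.02195 mol.
n(H2C4H4O6) = 0.02195 / 2 = 0.01097 mol.
mass H2C4H4O6 = 0.01097 x 150.09 = 1.647 g, so %H2C4H4O6 = 1.647/2.1183 x 100 = 77.7%.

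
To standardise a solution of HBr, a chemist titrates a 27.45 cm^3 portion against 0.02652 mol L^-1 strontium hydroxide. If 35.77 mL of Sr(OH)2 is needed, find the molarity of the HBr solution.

0.0691 M

n(Sr(OH)2) delivered = 0.02652 x 0.03577 = 0.0009486 mol.
The reaction is 2 HBr + 1 Sr(OH)2, so n(HBr) = 0.0009486 x 2/1 = 0.001897 mol.
[HBr] = 0.001897 mol / 0.02745 L = 0.0691 M.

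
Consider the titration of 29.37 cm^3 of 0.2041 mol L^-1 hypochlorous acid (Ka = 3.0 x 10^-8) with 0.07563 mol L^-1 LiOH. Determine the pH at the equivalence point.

n(HClO) = 0.2041 x 0.02937 = 0.005994 mol; V(LiOH) at equivalence = 0.005994/0.07563 = 0.07926 L.
At equivalence all the acid is converted to ClO-; total volume = 0.02937 + 0.07926 = 0.1086 L, so [ClO-] = 0.005994/0.1086 = 0.05518 M.
Kb = Kw/Ka = 1.0e-14 / 3.0 x 10^-8 = 3.33e-7.
[OH^-] = sqrt(Kb x [ClO-]) = sqrt(3.33e-7 x 0.05518) = 0.000136 M.
pOH = 3.87, so pH = 14.00 - 3.87 = 10.13.

10.13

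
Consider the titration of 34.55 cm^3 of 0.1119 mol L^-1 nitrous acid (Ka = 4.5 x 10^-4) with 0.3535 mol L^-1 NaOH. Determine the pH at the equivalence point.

n(HNO2) = 0.1119 x 0.03455 = 0.003866 mol; V(NaOH) at equivalence = 0.003866/0.3535 = 0.01094 L.
At equivalence all the acid is converted to NO2-; total volume = 0.03455 + 0.01094 = 0.04549 L, so [NO2-] = 0.003866/0.04549 = 0.08499 M.
Kb = Kw/Ka = 1.0e-14 / 4.5 x 10^-4 = 2.22e-11.
[OH^-] = sqrt(Kb x [NO2-]) = sqrt(2.22e-11 x 0.08499) = 1.37e-6 M.
pOH = 5.86, so pH = 14.00 - 5.86 = 8.14.

8.14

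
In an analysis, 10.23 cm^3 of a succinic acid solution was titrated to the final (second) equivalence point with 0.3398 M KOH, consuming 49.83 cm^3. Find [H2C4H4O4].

0.828 M

n(KOH) = 0.3398 x 0.04983 = 0.01693 mol.
At the final (second) equivalence point, 2 mol OH^- react per mol H2C4H4O4, so n(H2C4H4O4) = 0.01693 / 2 = 0.008466 mol.
[H2C4H4O4] = 0.008466 / 0.01023 L = 0.828 M.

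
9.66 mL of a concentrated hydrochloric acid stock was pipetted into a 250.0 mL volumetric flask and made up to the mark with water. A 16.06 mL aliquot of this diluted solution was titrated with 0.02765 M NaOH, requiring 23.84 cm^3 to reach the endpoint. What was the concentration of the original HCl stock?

n(NaOH) = 0.02765 x 0.02384 = 0.0006592 mol.
n(HCl) in the aliquot = 0.0006592 mol.
[diluted HCl] = 0.0006592 / 0.01606 = 0.04104 M.
Dilution factor = 250.0/9.660 = 25.88, so [stock] = 0.04104 x 25.88 = 1.06 M.

1.06 M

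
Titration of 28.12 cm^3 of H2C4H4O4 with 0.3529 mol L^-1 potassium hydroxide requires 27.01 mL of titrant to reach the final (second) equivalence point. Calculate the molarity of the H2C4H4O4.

0.169 M

n(KOH) = 0.3529 x 0.02701 = 0.009532 mol.
At the final (second) equivalence point, 2 mol OH^- react per mol H2C4H4O4, so n(H2C4H4O4) = 0.009532 / 2 = 0.004766 mol.
[H2C4H4O4] = 0.004766 / 0.02812 L = 0.169 M.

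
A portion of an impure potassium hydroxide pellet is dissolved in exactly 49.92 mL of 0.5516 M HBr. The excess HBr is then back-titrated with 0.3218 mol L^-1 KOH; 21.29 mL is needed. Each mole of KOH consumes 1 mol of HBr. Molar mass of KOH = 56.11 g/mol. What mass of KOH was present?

1.16 g

Total n(HBr) added = 0.5516 x 0.04992 = 0.02754 mol.
n(KOH) used = 0.3218 x 0.02129 = 0.006851 mol, which equals the excess n(HBr).
So n(HBr) consumed by the sample = 0.02754 - 0.006851 = 0.02068 mol.
n(KOH) = 0.02068 / 1 = 0.02068 mol.
mass = 0.02068 mol x 56.11 g/mol = 1.16 g.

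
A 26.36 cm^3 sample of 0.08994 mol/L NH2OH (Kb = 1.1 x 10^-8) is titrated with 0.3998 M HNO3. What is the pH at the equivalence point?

3.59

n(NH2OH) = 0.08994 x 0.02636 = 0.002371 mol; V(HNO3) at equivalence = 0.002371/0.3998 = 0.005930 L.
At equivalence the base is fully converted to NH3OH+; total volume = 0.03229 L, so [NH3OH+] = 0.002371/0.03229 = 0.07342 M.
Ka(NH3OH+) = Kw/Kb = 1.0e-14 / 1.1 x 10^-8 = 9.09e-7.
[H^+] = sqrt(Ka x [NH3OH+]) = sqrt(9.09e-7 x 0.07342) = 0.000258 M.
pH = -log(0.000258) = 3.59.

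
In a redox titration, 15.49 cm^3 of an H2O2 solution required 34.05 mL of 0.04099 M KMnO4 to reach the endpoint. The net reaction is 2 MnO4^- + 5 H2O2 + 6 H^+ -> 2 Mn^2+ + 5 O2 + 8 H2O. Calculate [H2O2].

0.225 M

n(KMnO4) = 0.04099 x 0.03405 = 0.001396 mol.
From the balanced equation, 2 mol KMnO4 reacts with 5 mol H2O2, so n(H2O2) = 0.001396 x 5/2 = 0.003489 mol.
[H2O2] = 0.003489 / 0.01549 L = 0.225 M.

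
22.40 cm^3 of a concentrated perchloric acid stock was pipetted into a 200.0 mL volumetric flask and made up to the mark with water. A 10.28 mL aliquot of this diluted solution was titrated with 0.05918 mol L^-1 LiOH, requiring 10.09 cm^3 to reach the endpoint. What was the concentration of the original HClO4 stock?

0.519 M

n(LiOH) = 0.05918 x 0.01009 = 0.0005971 mol.
n(HClO4) in the aliquot = 0.0005971 mol.
[diluted HClO4] = 0.0005971 / 0.01028 = 0.05809 M.
Dilution factor = 200.0/22.40 = 8.929, so [stock] = 0.05809 x 8.929 = 0.519 M.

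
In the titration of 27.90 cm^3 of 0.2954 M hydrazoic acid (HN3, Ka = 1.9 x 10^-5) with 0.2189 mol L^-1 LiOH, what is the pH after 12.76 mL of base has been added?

4.43

Initial n(HN3) = 0.2954 x 0.02790 = 0.008242 mol.
n(LiOH) added = 0.2189 x 0.01276 = 0.002793 mol, converting that many moles of HN3 to N3-.
Remaining n(HN3) = 0.005448 mol; n(N3-) = 0.002793 mol.
By Henderson-Hasselbalch, pH = pKa + log([A^-]/[HA]) = 4.72 + log(0.002793/0.005448) = 4.72 + (-0.29) = 4.43.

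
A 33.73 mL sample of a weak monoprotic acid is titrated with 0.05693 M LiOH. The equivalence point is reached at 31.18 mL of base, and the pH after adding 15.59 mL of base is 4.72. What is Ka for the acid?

1.9 x 10^-5

15.59 mL is half of the equivalence volume, so this is the half-equivalence point where [HA] = [A^-].
At half-equivalence pH = pKa, so pKa = 4.72.
Ka = 10^(-4.72) = 1.9 x 10^-5.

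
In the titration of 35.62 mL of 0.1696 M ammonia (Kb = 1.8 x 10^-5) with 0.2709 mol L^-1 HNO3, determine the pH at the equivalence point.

n(NH3) = 0.1696 x 0.03562 = 0.006041 mol; V(HNO3) at equivalence = 0.006041/0.2709 = 0.02230 L.
At equivalence the base is fully converted to NH4+; total volume = 0.05792 L, so [NH4+] = 0.006041/0.05792 = 0.1043 M.
Ka(NH4+) = Kw/Kb = 1.0e-14 / 1.8 x 10^-5 = 5.56e-10.
[H^+] = sqrt(Ka x [NH4+]) = sqrt(5.56e-10 x 0.1043) = 7.61e-6 M.
pH = -log(7.61e-6) = 5.12.

5.12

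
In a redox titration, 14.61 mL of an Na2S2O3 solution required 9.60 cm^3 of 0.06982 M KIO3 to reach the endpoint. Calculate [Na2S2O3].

n(KIO3) = 0.06982 x 0.009600 = 0.0006703 mol.
From the balanced equation, 1 mol KIO3 reacts with 6 mol Na2S2O3, so n(Na2S2O3) = 0.0006703 x 6/1 = 0.004022 mol.
[Na2S2O3] = 0.004022 / 0.01461 L = 0.275 M.

0.275 M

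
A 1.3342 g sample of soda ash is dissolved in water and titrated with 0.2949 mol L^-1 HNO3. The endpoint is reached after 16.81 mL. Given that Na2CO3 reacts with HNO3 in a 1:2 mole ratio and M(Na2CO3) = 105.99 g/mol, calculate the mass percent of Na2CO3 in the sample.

n(HNO3) = 0.2949 x 0.01681 = 0.004957 mol.
n(Na2CO3) = 0.004957 / 2 = 0.002479 mol.
mass of Na2CO3 = 0.002479 x 105.99 = 0.2627 g.
% purity = 0.2627 / 1.3342 x 100 = 19.7%.

19.7%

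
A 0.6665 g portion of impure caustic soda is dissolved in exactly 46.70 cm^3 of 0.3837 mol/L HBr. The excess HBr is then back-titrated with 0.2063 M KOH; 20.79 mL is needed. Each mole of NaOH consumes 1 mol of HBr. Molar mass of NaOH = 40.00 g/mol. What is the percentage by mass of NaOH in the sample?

81.8%

Total n(HBr) added = 0.3837 x 0.04670 = 0.01792 mol.
n(KOH) used = 0.2063 x 0.02079 = 0.004289 mol, which equals the excess n(HBr).
So n(HBr) consumed by the sample = 0.01792 - 0.004289 = 0.01363 mol.
n(NaOH) = 0.01363 / 1 = 0.01363 mol.
mass NaOH = 0.01363 x 40.00 = 0.5452 g, so %NaOH = 0.5452/0.6665 x 100 = 81.8%.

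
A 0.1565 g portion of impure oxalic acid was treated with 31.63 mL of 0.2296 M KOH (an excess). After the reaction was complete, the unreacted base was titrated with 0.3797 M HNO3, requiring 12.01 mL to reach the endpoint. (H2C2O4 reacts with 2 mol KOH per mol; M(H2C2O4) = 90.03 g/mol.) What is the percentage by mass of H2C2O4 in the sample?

77.7%

Total n(KOH) added = 0.2296 x 0.03163 = 0.007262 mol.
n(HNO3) used = 0.3797 x 0.01201 = 0.004560 mol, which equals the excess n(KOH).
So n(KOH) consumed by the sample = 0.007262 - 0.004560 = 0.002702 mol.
n(H2C2O4) = 0.002702 / 2 = 0.001351 mol.
mass H2C2O4 = 0.001351 x 90.03 = 0.1216 g, so %H2C2O4 = 0.1216/0.1565 x 100 = 77.7%.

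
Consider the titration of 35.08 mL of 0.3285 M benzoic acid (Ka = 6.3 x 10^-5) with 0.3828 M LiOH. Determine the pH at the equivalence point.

8.72

n(C6H5COOH) = 0.3285 x 0.03508 = 0.01152 mol; V(LiOH) at equivalence = 0.01152/0.3828 = 0.03010 L.
At equivalence all the acid is converted to C6H5COO-; total volume = 0.03508 + 0.03010 = 0.06518 L, so [C6H5COO-] = 0.01152/0.06518 = 0.1768 M.
Kb = Kw/Ka = 1.0e-14 / 6.3 x 10^-5 = 1.59e-10.
[OH^-] = sqrt(Kb x [C6H5COO-]) = sqrt(1.59e-10 x 0.1768) = 5.30e-6 M.
pOH = 5.28, so pH = 14.00 - 5.28 = 8.72.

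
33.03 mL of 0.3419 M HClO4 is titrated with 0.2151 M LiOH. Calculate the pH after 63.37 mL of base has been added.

n(acid) = 0.3419 x 0.03303 = 0.01129 mol; n(LiOH) added = 0.2151 x 0.06337 = 0.01363 mol.
Base is in excess by 0.01363 - 0.01129 = 0.002338 mol in a total volume of 0.09640 L.
[OH^-] = 0.002338/0.09640 = 0.02425 M, so pOH = 1.62 and pH = 14.00 - 1.62 = 12.38.

12.38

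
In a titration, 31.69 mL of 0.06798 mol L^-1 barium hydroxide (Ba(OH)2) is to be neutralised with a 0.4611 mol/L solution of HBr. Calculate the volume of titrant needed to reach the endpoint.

9.34 mL

n(Ba(OH)2) = 0.06798 mol/L x 0.03169 L = 0.002154 mol.
The neutralisation is 1 Ba(OH)2 : 2 HBr, so n(HBr) = 0.002154 x 2/1 = 0.004309 mol.
V(HBr) = 0.004309 / 0.4611 = 0.009344 L = 9.34 mL.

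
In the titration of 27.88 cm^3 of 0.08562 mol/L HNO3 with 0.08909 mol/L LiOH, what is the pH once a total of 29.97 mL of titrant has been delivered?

n(acid) = 0.08562 x 0.02788 = 0.002387 mol; n(LiOH) added = 0.08909 x 0.02997 = 0.002670 mol.
Base is in excess by 0.002670 - 0.002387 = 0.0002829 mol in a total volume of 0.05785 L.
[OH^-] = 0.0002829/0.05785 = 0.004891 M, so pOH = 2.31 and pH = 14.00 - 2.31 = 11.69.

11.69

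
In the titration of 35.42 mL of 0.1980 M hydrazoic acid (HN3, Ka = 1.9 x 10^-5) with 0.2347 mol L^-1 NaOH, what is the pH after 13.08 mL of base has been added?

Initial n(HN3) = 0.1980 x 0.03542 = 0.007013 mol.
n(NaOH) added = 0.2347 x 0.01308 = 0.003070 mol, converting that many moles of HN3 to N3-.
Remaining n(HN3) = 0.003943 mol; n(N3-) = 0.003070 mol.
By Henderson-Hasselbalch, pH = pKa + log([A^-]/[HA]) = 4.72 + log(0.003070/0.003943) = 4.72 + (-0.11) = 4.61.

4.61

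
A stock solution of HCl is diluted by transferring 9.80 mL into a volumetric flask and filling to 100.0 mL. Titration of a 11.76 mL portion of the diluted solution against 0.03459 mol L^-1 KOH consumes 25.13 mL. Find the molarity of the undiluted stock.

0.754 M

n(KOH) = 0.03459 x 0.02513 = 0.0008692 mol.
n(HCl) in the aliquot = 0.0008692 mol.
[diluted HCl] = 0.0008692 / 0.01176 = 0.07392 M.
Dilution factor = 100.0/9.800 = 10.20, so [stock] = 0.07392 x 10.20 = 0.754 M.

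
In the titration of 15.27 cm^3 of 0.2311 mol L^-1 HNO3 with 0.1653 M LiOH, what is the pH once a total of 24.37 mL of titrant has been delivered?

n(acid) = 0.2311 x 0.01527 = 0.003529 mol; n(LiOH) added = 0.1653 x 0.02437 = 0.004028 mol.
Base is in excess by 0.004028 - 0.003529 = 0.0004995 mol in a total volume of 0.03964 L.
[OH^-] = 0.0004995/0.03964 = 0.01260 M, so pOH = 1.90 and pH = 14.00 - 1.90 = 12.10.

12.10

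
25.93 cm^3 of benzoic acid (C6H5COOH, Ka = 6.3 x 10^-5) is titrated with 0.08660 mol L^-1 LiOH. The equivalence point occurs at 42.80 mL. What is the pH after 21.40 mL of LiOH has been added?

21.40 mL is exactly half the equivalence volume (42.80/2), i.e. the half-equivalence point.
There, n(HA) = n(A^-), so pH = pKa = -log(6.3 x 10^-5) = 4.20.

4.20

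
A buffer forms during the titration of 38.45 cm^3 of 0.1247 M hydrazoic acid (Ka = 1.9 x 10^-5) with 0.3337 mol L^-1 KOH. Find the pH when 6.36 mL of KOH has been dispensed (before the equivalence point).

4.62

Initial n(HN3) = 0.1247 x 0.03845 = 0.004795 mol.
n(KOH) added = 0.3337 x 0.006360 = 0.002122 mol, converting that many moles of HN3 to N3-.
Remaining n(HN3) = 0.002672 mol; n(N3-) = 0.002122 mol.
By Henderson-Hasselbalch, pH = pKa + log([A^-]/[HA]) = 4.72 + log(0.002122/0.002672) = 4.72 + (-0.10) = 4.62.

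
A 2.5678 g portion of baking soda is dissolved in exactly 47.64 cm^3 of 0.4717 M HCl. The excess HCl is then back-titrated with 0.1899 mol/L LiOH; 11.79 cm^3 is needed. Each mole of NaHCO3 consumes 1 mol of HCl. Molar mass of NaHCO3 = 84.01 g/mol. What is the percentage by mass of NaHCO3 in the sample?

Total n(HCl) added = 0.4717 x 0.04764 = 0.02247 mol.
n(LiOH) used = 0.1899 x 0.01179 = 0.002239 mol, which equals the excess n(HCl).
So n(HCl) consumed by the sample = 0.02247 - 0.002239 = 0.02023 mol.
n(NaHCO3) = 0.02023 / 1 = 0.02023 mol.
mass NaHCO3 = 0.02023 x 84.01 = 1.700 g, so %NaHCO3 = 1.700/2.5678 x 100 = 66.2%.

66.2%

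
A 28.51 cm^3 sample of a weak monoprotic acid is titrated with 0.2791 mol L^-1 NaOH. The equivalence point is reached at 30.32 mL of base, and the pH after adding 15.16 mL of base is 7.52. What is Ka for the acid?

3.0 x 10^-8

15.16 mL is half of the equivalence volume, so this is the half-equivalence point where [HA] = [A^-].
At half-equivalence pH = pKa, so pKa = 7.52.
Ka = 10^(-7.52) = 3.0 x 10^-8.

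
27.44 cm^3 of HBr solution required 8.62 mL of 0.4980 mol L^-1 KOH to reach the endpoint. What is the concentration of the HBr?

n(KOH) delivered = 0.4980 x 0.008620 = 0.004293 mol.
For a 1:1 reaction, n(HBr) = 0.004293 mol.
[HBr] = 0.004293 mol / 0.02744 L = 0.156 M.

0.156 M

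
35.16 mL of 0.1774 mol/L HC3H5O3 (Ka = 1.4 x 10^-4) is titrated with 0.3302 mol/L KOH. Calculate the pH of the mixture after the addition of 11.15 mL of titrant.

Initial n(HC3H5O3) = 0.1774 x 0.03516 = 0.006237 mol.
n(KOH) added = 0.3302 x 0.01115 = 0.003682 mol, converting that many moles of HC3H5O3 to C3H5O3-.
Remaining n(HC3H5O3) = 0.002556 mol; n(C3H5O3-) = 0.003682 mol.
By Henderson-Hasselbalch, pH = pKa + log([A^-]/[HA]) = 3.85 + log(0.003682/0.002556) = 3.85 + (+0.16) = 4.01.

4.01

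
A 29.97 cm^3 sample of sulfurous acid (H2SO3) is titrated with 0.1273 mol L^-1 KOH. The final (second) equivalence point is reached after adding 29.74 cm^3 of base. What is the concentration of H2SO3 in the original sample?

n(KOH) = 0.1273 x 0.02974 = 0.003786 mol.
At the final (second) equivalence point, 2 mol OH^- react per mol H2SO3, so n(H2SO3) = 0.003786 / 2 = 0.001893 mol.
[H2SO3] = 0.001893 / 0.02997 L = 0.0632 M.

0.0632 M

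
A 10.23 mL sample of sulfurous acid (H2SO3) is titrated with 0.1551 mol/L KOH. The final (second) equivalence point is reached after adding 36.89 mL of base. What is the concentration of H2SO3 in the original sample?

n(KOH) = 0.1551 x 0.03689 = 0.005722 mol.
At the final (second) equivalence point, 2 mol OH^- react per mol H2SO3, so n(H2SO3) = 0.005722 / 2 = 0.002861 mol.
[H2SO3] = 0.002861 / 0.01023 L = 0.280 M.

0.280 M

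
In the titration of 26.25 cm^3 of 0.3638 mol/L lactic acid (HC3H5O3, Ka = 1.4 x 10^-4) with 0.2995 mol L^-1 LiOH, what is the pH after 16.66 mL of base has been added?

3.89

Initial n(HC3H5O3) = 0.3638 x 0.02625 = 0.009550 mol.
n(LiOH) added = 0.2995 x 0.01666 = 0.004990 mol, converting that many moles of HC3H5O3 to C3H5O3-.
Remaining n(HC3H5O3) = 0.004560 mol; n(C3H5O3-) = 0.004990 mol.
By Henderson-Hasselbalch, pH = pKa + log([A^-]/[HA]) = 3.85 + log(0.004990/0.004560) = 3.85 + (+0.04) = 3.89.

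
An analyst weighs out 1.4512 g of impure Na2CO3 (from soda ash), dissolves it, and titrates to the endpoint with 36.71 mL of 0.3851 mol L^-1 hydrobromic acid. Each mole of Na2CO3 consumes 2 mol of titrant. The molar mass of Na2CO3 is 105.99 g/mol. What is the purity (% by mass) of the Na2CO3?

n(HBr) = 0.3851 x 0.03671 = 0.01414 mol.
n(Na2CO3) = 0.01414 / 2 = 0.007069 mol.
mass of Na2CO3 = 0.007069 x 105.99 = 0.7492 g.
% purity = 0.7492 / 1.4512 x 100 = 51.6%.

51.6%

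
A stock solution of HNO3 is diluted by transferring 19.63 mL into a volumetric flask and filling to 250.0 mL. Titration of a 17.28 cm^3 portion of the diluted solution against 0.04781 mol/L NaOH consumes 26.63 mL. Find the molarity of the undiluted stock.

n(NaOH) = 0.04781 x 0.02663 = 0.001273 mol.
n(HNO3) in the aliquot = 0.001273 mol.
[diluted HNO3] = 0.001273 / 0.01728 = 0.07368 M.
Dilution factor = 250.0/19.63 = 12.74, so [stock] = 0.07368 x 12.74 = 0.938 M.

0.938 M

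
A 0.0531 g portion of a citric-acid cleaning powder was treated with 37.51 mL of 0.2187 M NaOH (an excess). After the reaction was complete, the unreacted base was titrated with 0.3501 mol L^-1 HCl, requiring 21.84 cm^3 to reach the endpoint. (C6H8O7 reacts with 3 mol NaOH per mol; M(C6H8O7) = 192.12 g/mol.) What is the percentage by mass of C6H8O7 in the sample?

67.2%

Total n(NaOH) added = 0.2187 x 0.03751 = 0.008203 mol.
n(HCl) used = 0.3501 x 0.02184 = 0.007646 mol, which equals the excess n(NaOH).
So n(NaOH) consumed by the sample = 0.008203 - 0.007646 = 0.0005573 mol.
n(C6H8O7) = 0.0005573 / 3 = 0.0001858 mol.
mass C6H8O7 = 0.0001858 x 192.12 = 0.03569 g, so %C6H8O7 = 0.03569/0.0531 x 100 = 67.2%.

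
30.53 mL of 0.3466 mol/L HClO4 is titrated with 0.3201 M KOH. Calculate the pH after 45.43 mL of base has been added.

12.72

n(acid) = 0.3466 x 0.03053 = 0.01058 mol; n(KOH) added = 0.3201 x 0.04543 = 0.01454 mol.
Base is in excess by 0.01454 - 0.01058 = 0.003960 mol in a total volume of 0.07596 L.
[OH^-] = 0.003960/0.07596 = 0.05214 M, so pOH = 1.28 and pH = 14.00 - 1.28 = 12.72.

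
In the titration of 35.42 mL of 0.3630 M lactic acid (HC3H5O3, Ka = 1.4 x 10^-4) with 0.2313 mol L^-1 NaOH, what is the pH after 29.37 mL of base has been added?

Initial n(HC3H5O3) = 0.3630 x 0.03542 = 0.01286 mol.
n(NaOH) added = 0.2313 x 0.02937 = 0.006793 mol, converting that many moles of HC3H5O3 to C3H5O3-.
Remaining n(HC3H5O3) = 0.006064 mol; n(C3H5O3-) = 0.006793 mol.
By Henderson-Hasselbalch, pH = pKa + log([A^-]/[HA]) = 3.85 + log(0.006793/0.006064) = 3.85 + (+0.05) = 3.90.

3.90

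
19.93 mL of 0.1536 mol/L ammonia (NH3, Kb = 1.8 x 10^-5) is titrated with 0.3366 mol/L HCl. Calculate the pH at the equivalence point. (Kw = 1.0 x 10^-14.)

n(NH3) = 0.1536 x 0.01993 = 0.003061 mol; V(HCl) at equivalence = 0.003061/0.3366 = 0.009095 L.
At equivalence the base is fully converted to NH4+; total volume = 0.02902 L, so [NH4+] = 0.003061/0.02902 = 0.1055 M.
Ka(NH4+) = Kw/Kb = 1.0e-14 / 1.8 x 10^-5 = 5.56e-10.
[H^+] = sqrt(Ka x [NH4+]) = sqrt(5.56e-10 x 0.1055) = 7.65e-6 M.
pH = -log(7.65e-6) = 5.12.

5.12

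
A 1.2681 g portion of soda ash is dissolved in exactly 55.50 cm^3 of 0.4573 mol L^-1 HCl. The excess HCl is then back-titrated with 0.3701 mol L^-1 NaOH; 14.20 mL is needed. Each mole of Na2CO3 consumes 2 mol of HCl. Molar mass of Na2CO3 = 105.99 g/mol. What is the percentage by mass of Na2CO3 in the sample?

84.1%

Total n(HCl) added = 0.4573 x 0.05550 = 0.02538 mol.
n(NaOH) used = 0.3701 x 0.01420 = 0.005255 mol, which equals the excess n(HCl).
So n(HCl) consumed by the sample = 0.02538 - 0.005255 = 0.02012 mol.
n(Na2CO3) = 0.02012 / 2 = 0.01006 mol.
mass Na2CO3 = 0.01006 x 105.99 = 1.067 g, so %Na2CO3 = 1.067/1.2681 x 100 = 84.1%.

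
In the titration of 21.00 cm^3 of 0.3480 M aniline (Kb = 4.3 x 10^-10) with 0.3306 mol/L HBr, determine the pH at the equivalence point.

n(C6H5NH2) = 0.3480 x 0.02100 = 0.007308 mol; V(HBr) at equivalence = 0.007308/0.3306 = 0.02211 L.
At equivalence the base is fully converted to C6H5NH3+; total volume = 0.04311 L, so [C6H5NH3+] = 0.007308/0.04311 = 0.1695 M.
Ka(C6H5NH3+) = Kw/Kb = 1.0e-14 / 4.3 x 10^-10 = 2.33e-5.
[H^+] = sqrt(Ka x [C6H5NH3+]) = sqrt(2.33e-5 x 0.1695) = 0.00199 M.
pH = -log(0.00199) = 2.70.

2.70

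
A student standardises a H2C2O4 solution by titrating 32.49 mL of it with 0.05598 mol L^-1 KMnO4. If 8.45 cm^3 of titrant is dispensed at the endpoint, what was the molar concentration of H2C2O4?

0.0364 M

n(KMnO4) = 0.05598 x 0.008450 = 0.0004730 mol.
From the balanced equation, 2 mol KMnO4 reacts with 5 mol H2C2O4, so n(H2C2O4) = 0.0004730 x 5/2 = 0.001183 mol.
[H2C2O4] = 0.001183 / 0.03249 L = 0.0364 M.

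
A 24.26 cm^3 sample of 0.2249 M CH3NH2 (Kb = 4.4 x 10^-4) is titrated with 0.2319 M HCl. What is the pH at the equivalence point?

5.79

n(CH3NH2) = 0.2249 x 0.02426 = 0.005456 mol; V(HCl) at equivalence = 0.005456/0.2319 = 0.02353 L.
At equivalence the base is fully converted to CH3NH3+; total volume = 0.04779 L, so [CH3NH3+] = 0.005456/0.04779 = 0.1142 M.
Ka(CH3NH3+) = Kw/Kb = 1.0e-14 / 4.4 x 10^-4 = 2.27e-11.
[H^+] = sqrt(Ka x [CH3NH3+]) = sqrt(2.27e-11 x 0.1142) = 1.61e-6 M.
pH = -log(1.61e-6) = 5.79.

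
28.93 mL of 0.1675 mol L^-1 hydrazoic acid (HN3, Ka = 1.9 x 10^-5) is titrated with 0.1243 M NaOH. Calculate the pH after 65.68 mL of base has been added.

12.54

n(acid) = 0.1675 x 0.02893 = 0.004846 mol; n(NaOH) added = 0.1243 x 0.06568 = 0.008164 mol.
Base is in excess by 0.008164 - 0.004846 = 0.003318 mol in a total volume of 0.09461 L.
[OH^-] = 0.003318/0.09461 = 0.03507 M, so pOH = 1.46 and pH = 14.00 - 1.46 = 12.54.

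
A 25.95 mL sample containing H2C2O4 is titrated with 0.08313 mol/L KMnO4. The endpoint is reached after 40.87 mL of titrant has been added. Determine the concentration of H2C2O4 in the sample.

0.327 M

n(KMnO4) = 0.08313 x 0.04087 = 0.003398 mol.
From the balanced equation, 2 mol KMnO4 reacts with 5 mol H2C2O4, so n(H2C2O4) = 0.003398 x 5/2 = 0.008494 mol.
[H2C2O4] = 0.008494 / 0.02595 L = 0.327 M.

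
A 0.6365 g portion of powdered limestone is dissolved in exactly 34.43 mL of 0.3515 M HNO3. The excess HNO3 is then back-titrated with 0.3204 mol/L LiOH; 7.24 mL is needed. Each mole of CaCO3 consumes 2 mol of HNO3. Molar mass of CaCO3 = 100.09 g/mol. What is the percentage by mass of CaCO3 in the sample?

76.9%

Total n(HNO3) added = 0.3515 x 0.03443 = 0.01210 mol.
n(LiOH) used = 0.3204 x 0.007240 = 0.002320 mol, which equals the excess n(HNO3).
So n(HNO3) consumed by the sample = 0.01210 - 0.002320 = 0.009782 mol.
n(CaCO3) = 0.009782 / 2 = 0.004891 mol.
mass CaCO3 = 0.004891 x 100.09 = 0.4896 g, so %CaCO3 = 0.4896/0.6365 x 100 = 76.9%.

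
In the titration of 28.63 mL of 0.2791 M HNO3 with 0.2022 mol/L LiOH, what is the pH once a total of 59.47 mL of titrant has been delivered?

12.66

n(acid) = 0.2791 x 0.02863 = 0.007991 mol; n(LiOH) added = 0.2022 x 0.05947 = 0.01202 mol.
Base is in excess by 0.01202 - 0.007991 = 0.004034 mol in a total volume of 0.08810 L.
[OH^-] = 0.004034/0.08810 = 0.04579 M, so pOH = 1.34 and pH = 14.00 - 1.34 = 12.66.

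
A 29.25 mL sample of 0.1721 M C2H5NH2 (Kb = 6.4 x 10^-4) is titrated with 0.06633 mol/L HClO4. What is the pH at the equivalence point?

n(C2H5NH2) = 0.1721 x 0.02925 = 0.005034 mol; V(HClO4) at equivalence = 0.005034/0.06633 = 0.07589 L.
At equivalence the base is fully converted to C2H5NH3+; total volume = 0.1051 L, so [C2H5NH3+] = 0.005034/0.1051 = 0.04788 M.
Ka(C2H5NH3+) = Kw/Kb = 1.0e-14 / 6.4 x 10^-4 = 1.56e-11.
[H^+] = sqrt(Ka x [C2H5NH3+]) = sqrt(1.56e-11 x 0.04788) = 8.65e-7 M.
pH = -log(8.65e-7) = 6.06.

6.06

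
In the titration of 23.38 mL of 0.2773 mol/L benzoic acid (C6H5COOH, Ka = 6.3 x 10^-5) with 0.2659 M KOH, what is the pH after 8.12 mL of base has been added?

Initial n(C6H5COOH) = 0.2773 x 0.02338 = 0.006483 mol.
n(KOH) added = 0.2659 x 0.008120 = 0.002159 mol, converting that many moles of C6H5COOH to C6H5COO-.
Remaining n(C6H5COOH) = 0.004324 mol; n(C6H5COO-) = 0.002159 mol.
By Henderson-Hasselbalch, pH = pKa + log([A^-]/[HA]) = 4.20 + log(0.002159/0.004324) = 4.20 + (-0.30) = 3.90.

3.90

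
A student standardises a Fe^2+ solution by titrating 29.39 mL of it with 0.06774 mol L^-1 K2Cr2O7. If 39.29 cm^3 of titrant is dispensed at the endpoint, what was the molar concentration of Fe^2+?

0.543 M

n(K2Cr2O7) = 0.06774 x 0.03929 = 0.002662 mol.
From the balanced equation, 1 mol K2Cr2O7 reacts with 6 mol Fe^2+, so n(Fe^2+) = 0.002662 x 6/1 = 0.01597 mol.
[Fe^2+] = 0.01597 / 0.02939 L = 0.543 M.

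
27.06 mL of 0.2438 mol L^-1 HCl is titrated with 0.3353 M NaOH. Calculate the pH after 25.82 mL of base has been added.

n(acid) = 0.2438 x 0.02706 = 0.006597 mol; n(NaOH) added = 0.3353 x 0.02582 = 0.008657 mol.
Base is in excess by 0.008657 - 0.006597 = 0.002060 mol in a total volume of 0.05288 L.
[OH^-] = 0.002060/0.05288 = 0.03896 M, so pOH = 1.41 and pH = 14.00 - 1.41 = 12.59.

12.59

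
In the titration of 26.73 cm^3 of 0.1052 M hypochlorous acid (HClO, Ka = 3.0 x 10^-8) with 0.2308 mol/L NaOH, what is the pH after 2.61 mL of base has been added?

Initial n(HClO) = 0.1052 x 0.02673 = 0.002812 mol.
n(NaOH) added = 0.2308 x 0.002610 = 0.0006024 mol, converting that many moles of HClO to ClO-.
Remaining n(HClO) = 0.002210 mol; n(ClO-) = 0.0006024 mol.
By Henderson-Hasselbalch, pH = pKa + log([A^-]/[HA]) = 7.52 + log(0.0006024/0.002210) = 7.52 + (-0.56) = 6.96.

6.96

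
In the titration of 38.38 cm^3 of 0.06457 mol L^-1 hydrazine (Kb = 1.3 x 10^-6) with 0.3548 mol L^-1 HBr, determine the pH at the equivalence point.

n(N2H4) = 0.06457 x 0.03838 = 0.002478 mol; V(HBr) at equivalence = 0.002478/0.3548 = 0.006985 L.
At equivalence the base is fully converted to N2H5+; total volume = 0.04536 L, so [N2H5+] = 0.002478/0.04536 = 0.05463 M.
Ka(N2H5+) = Kw/Kb = 1.0e-14 / 1.3 x 10^-6 = 7.69e-9.
[H^+] = sqrt(Ka x [N2H5+]) = sqrt(7.69e-9 x 0.05463) = 2.05e-5 M.
pH = -log(2.05e-5) = 4.69.

4.69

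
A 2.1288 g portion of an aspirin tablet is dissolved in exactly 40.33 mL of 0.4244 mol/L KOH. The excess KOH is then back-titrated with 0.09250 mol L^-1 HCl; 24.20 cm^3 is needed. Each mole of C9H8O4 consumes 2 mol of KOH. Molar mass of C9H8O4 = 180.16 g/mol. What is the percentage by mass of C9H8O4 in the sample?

Total n(KOH) added = 0.4244 x 0.04033 = 0.01712 mol.
n(HCl) used = 0.09250 x 0.02420 = 0.002238 mol, which equals the excess n(KOH).
So n(KOH) consumed by the sample = 0.01712 - 0.002238 = 0.01488 mol.
n(C9H8O4) = 0.01488 / 2 = 0.007439 mol.
mass C9H8O4 = 0.007439 x 180.16 = 1.340 g, so %C9H8O4 = 1.340/2.1288 x 100 = 63.0%.

63.0%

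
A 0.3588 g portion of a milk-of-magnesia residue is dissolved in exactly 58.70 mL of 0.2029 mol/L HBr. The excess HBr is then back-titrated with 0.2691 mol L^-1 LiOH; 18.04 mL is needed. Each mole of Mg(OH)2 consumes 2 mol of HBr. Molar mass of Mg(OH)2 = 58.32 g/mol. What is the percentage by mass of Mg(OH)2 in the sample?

57.3%

Total n(HBr) added = 0.2029 x 0.05870 = 0.01191 mol.
n(LiOH) used = 0.2691 x 0.01804 = 0.004855 mol, which equals the excess n(HBr).
So n(HBr) consumed by the sample = 0.01191 - 0.004855 = 0.007056 mol.
n(Mg(OH)2) = 0.007056 / 2 = 0.003528 mol.
mass Mg(OH)2 = 0.003528 x 58.32 = 0.2057 g, so %Mg(OH)2 = 0.2057/0.3588 x 100 = 57.3%.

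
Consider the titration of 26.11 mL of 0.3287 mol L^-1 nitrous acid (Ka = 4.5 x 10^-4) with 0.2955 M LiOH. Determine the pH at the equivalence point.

n(HNO2) = 0.3287 x 0.02611 = 0.008582 mol; V(LiOH) at equivalence = 0.008582/0.2955 = 0.02904 L.
At equivalence all the acid is converted to NO2-; total volume = 0.02611 + 0.02904 = 0.05515 L, so [NO2-] = 0.008582/0.05515 = 0.1556 M.
Kb = Kw/Ka = 1.0e-14 / 4.5 x 10^-4 = 2.22e-11.
[OH^-] = sqrt(Kb x [NO2-]) = sqrt(2.22e-11 x 0.1556) = 1.86e-6 M.
pOH = 5.73, so pH = 14.00 - 5.73 = 8.27.

8.27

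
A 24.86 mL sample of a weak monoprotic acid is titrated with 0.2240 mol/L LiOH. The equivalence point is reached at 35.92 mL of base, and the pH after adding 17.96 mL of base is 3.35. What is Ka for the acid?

17.96 mL is half of the equivalence volume, so this is the half-equivalence point where [HA] = [A^-].
At half-equivalence pH = pKa, so pKa = 3.35.
Ka = 10^(-3.35) = 4.5 x 10^-4.

4.5 x 10^-4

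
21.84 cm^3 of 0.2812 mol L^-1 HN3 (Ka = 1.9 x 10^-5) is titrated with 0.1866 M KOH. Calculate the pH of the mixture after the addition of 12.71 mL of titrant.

Initial n(HN3) = 0.2812 x 0.02184 = 0.006141 mol.
n(KOH) added = 0.1866 x 0.01271 = 0.002372 mol, converting that many moles of HN3 to N3-.
Remaining n(HN3) = 0.003770 mol; n(N3-) = 0.002372 mol.
By Henderson-Hasselbalch, pH = pKa + log([A^-]/[HA]) = 4.72 + log(0.002372/0.003770) = 4.72 + (-0.20) = 4.52.

4.52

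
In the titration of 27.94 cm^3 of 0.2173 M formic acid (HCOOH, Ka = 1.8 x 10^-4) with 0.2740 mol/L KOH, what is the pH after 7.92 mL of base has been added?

3.49

Initial n(HCOOH) = 0.2173 x 0.02794 = 0.006071 mol.
n(KOH) added = 0.2740 x 0.007920 = 0.002170 mol, converting that many moles of HCOOH to HCOO-.
Remaining n(HCOOH) = 0.003901 mol; n(HCOO-) = 0.002170 mol.
By Henderson-Hasselbalch, pH = pKa + log([A^-]/[HA]) = 3.74 + log(0.002170/0.003901) = 3.74 + (-0.25) = 3.49.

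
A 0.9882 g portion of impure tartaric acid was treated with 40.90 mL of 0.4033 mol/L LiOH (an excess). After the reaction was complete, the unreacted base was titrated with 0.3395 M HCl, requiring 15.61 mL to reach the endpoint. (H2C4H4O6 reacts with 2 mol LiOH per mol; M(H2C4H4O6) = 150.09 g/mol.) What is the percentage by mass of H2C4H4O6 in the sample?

Total n(LiOH) added = 0.4033 x 0.04090 = 0.01649 mol.
n(HCl) used = 0.3395 x 0.01561 = 0.005300 mol, which equals the excess n(LiOH).
So n(LiOH) consumed by the sample = 0.01649 - 0.005300 = 0.01120 mol.
n(H2C4H4O6) = 0.01120 / 2 = 0.005598 mol.
mass H2C4H4O6 = 0.005598 x 150.09 = 0.8402 g, so %H2C4H4O6 = 0.8402/0.9882 x 100 = 85.0%.

85.0%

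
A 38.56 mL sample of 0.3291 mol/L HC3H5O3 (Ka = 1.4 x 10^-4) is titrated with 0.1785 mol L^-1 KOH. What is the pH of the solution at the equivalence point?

n(HC3H5O3) = 0.3291 x 0.03856 = 0.01269 mol; V(KOH) at equivalence = 0.01269/0.1785 = 0.07109 L.
At equivalence all the acid is converted to C3H5O3-; total volume = 0.03856 + 0.07109 = 0.1097 L, so [C3H5O3-] = 0.01269/0.1097 = 0.1157 M.
Kb = Kw/Ka = 1.0e-14 / 1.4 x 10^-4 = 7.14e-11.
[OH^-] = sqrt(Kb x [C3H5O3-]) = sqrt(7.14e-11 x 0.1157) = 2.88e-6 M.
pOH = 5.54, so pH = 14.00 - 5.54 = 8.46.

8.46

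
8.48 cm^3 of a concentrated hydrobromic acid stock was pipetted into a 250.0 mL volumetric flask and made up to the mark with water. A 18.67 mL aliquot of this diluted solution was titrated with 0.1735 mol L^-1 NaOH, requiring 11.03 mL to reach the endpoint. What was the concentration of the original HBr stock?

3.02 M

n(NaOH) = 0.1735 x 0.01103 = 0.001914 mol.
n(HBr) in the aliquot = 0.001914 mol.
[diluted HBr] = 0.001914 / 0.01867 = 0.1025 M.
Dilution factor = 250.0/8.480 = 29.48, so [stock] = 0.1025 x 29.48 = 3.02 M.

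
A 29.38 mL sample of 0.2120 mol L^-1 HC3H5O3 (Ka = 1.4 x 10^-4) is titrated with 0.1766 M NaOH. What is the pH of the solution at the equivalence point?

8.42

n(HC3H5O3) = 0.2120 x 0.02938 = 0.006229 mol; V(NaOH) at equivalence = 0.006229/0.1766 = 0.03527 L.
At equivalence all the acid is converted to C3H5O3-; total volume = 0.02938 + 0.03527 = 0.06465 L, so [C3H5O3-] = 0.006229/0.06465 = 0.09634 M.
Kb = Kw/Ka = 1.0e-14 / 1.4 x 10^-4 = 7.14e-11.
[OH^-] = sqrt(Kb x [C3H5O3-]) = sqrt(7.14e-11 x 0.09634) = 2.62e-6 M.
pOH = 5.58, so pH = 14.00 - 5.58 = 8.42.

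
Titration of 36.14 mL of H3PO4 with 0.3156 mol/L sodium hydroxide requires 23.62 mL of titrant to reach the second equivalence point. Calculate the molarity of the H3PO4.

n(NaOH) = 0.3156 x 0.02362 = 0.007454 mol.
At the second equivalence point, 2 mol OH^- react per mol H3PO4, so n(H3PO4) = 0.007454 / 2 = 0.003727 mol.
[H3PO4] = 0.003727 / 0.03614 L = 0.103 M.

0.103 M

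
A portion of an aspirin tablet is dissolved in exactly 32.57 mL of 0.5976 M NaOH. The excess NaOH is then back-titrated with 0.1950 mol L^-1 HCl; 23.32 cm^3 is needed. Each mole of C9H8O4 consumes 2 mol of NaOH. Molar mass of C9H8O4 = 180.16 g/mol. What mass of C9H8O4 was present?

1.34 g

Total n(NaOH) added = 0.5976 x 0.03257 = 0.01946 mol.
n(HCl) used = 0.1950 x 0.02332 = 0.004547 mol, which equals the excess n(NaOH).
So n(NaOH) consumed by the sample = 0.01946 - 0.004547 = 0.01492 mol.
n(C9H8O4) = 0.01492 / 2 = 0.007458 mol.
mass = 0.007458 mol x 180.16 g/mol = 1.34 g.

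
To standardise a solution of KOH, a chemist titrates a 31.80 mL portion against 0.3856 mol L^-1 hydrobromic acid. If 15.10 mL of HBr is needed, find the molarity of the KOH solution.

n(HBr) delivered = 0.3856 x 0.01510 = 0.005823 mol.
For a 1:1 reaction, n(KOH) = 0.005823 mol.
[KOH] = 0.005823 mol / 0.03180 L = 0.183 M.

0.183 M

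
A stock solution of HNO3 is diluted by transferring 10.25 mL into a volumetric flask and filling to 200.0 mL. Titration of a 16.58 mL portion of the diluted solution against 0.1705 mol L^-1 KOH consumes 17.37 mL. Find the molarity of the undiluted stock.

3.49 M

n(KOH) = 0.1705 x 0.01737 = 0.002962 mol.
n(HNO3) in the aliquot = 0.002962 mol.
[diluted HNO3] = 0.002962 / 0.01658 = 0.1786 M.
Dilution factor = 200.0/10.25 = 19.51, so [stock] = 0.1786 x 19.51 = 3.49 M.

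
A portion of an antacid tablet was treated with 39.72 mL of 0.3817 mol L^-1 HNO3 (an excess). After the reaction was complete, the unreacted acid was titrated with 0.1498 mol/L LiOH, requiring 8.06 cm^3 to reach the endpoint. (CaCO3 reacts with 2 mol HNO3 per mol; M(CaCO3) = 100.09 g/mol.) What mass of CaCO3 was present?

Total n(HNO3) added = 0.3817 x 0.03972 = 0.01516 mol.
n(LiOH) used = 0.1498 x 0.008060 = 0.001207 mol, which equals the excess n(HNO3).
So n(HNO3) consumed by the sample = 0.01516 - 0.001207 = 0.01395 mol.
n(CaCO3) = 0.01395 / 2 = 0.006977 mol.
mass = 0.006977 mol x 100.09 g/mol = 0.698 g.

0.698 g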